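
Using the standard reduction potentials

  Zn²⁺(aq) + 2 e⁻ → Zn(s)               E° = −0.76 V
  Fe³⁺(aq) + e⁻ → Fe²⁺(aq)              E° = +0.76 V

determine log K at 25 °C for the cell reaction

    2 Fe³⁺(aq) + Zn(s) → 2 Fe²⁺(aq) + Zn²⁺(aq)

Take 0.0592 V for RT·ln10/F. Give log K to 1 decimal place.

log K = 51.4

The Fe³⁺/Fe²⁺ couple is reduced (cathode); E°cell = +0.76 − (−0.76) = +1.52 V with n = 2.
At equilibrium E = 0, so log K = nE°cell / 0.0592 = (2)(+1.52) / 0.0592 = 51.4.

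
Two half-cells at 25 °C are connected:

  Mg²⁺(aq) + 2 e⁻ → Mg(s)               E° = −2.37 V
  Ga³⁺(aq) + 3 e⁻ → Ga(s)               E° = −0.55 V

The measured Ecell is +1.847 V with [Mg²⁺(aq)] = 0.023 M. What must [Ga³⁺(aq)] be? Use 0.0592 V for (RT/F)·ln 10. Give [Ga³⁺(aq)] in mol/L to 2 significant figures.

0.081 M

With Ga³⁺/Ga at the cathode and Mg²⁺/Mg at the anode, E°cell = −0.55 − (−2.37) = +1.82 V (n = 6).
Since E = E° − (0.0592/n)·log Q, log Q = n(E° − E)/0.0592 = −2.736.
The balanced reaction is 2 Ga³⁺(aq) + 3 Mg(s) → 2 Ga(s) + 3 Mg²⁺(aq), so Q = [Mg²⁺(aq)]^3 / [Ga³⁺(aq)]^2.
Solving for the unknown gives log [Ga³⁺(aq)] = −1.089, so [Ga³⁺(aq)] ≈ 0.081 M.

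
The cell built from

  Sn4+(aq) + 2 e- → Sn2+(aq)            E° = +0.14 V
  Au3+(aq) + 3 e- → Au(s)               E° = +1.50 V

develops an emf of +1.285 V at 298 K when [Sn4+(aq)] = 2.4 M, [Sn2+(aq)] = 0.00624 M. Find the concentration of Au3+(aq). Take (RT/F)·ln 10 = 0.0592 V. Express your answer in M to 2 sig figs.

The Au³⁺/Au couple has the larger reduction potential, so it is the cathode: E°cell = +1.50 − (+0.14) = +1.36 V and n = 6.
From the Nernst equation, log Q = n(E° − E)/0.0592 = 6·(+1.36 − (+1.285))/0.0592 = 7.601.
The balanced reaction is 2 Au3+(aq) + 3 Sn2+(aq) → 2 Au(s) + 3 Sn4+(aq), so Q = [Sn4+(aq)]^3 / ([Au3+(aq)]^2·[Sn2+(aq)]^3).
Solving for the unknown gives log [Au3+(aq)] = 0.077, so [Au3+(aq)] ≈ 1.2 M.

1.2 M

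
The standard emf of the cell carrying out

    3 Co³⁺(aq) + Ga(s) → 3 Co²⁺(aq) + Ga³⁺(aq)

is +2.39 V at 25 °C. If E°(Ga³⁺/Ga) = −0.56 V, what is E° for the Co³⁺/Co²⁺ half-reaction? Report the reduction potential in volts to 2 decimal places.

In the reaction as written the Co³⁺/Co²⁺ couple is reduced (cathode) and Ga³⁺/Ga is oxidized (anode), so E°cell = E°(Co³⁺/Co²⁺) − E°(Ga³⁺/Ga).
E°(Co³⁺/Co²⁺) = E°cell + E°(anode) = +2.39 + (−0.56) = +1.83 V.

+1.83 V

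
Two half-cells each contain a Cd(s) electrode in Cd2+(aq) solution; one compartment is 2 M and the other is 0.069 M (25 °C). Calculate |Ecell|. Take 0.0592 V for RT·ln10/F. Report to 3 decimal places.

0.043 V

For a concentration cell E°cell = 0, since both electrodes use the same couple.
The compartment with the higher Cd2+(aq) concentration (2 M) acts as the cathode; ions are reduced there and produced at the dilute (0.069 M) anode.
With n = 2, Ecell = −(0.0592/2)·log([dilute]/[conc]) = −(0.0592/2)·log(0.069/2) = +0.043 V.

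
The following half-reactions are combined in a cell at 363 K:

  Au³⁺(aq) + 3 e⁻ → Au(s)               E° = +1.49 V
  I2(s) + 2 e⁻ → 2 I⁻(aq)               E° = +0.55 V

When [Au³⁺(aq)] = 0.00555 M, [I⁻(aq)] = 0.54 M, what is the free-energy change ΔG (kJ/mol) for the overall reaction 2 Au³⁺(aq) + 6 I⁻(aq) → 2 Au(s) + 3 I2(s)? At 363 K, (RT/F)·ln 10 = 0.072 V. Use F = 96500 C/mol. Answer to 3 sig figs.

−502 kJ/mol

E°cell = +1.49 − (+0.55) = +0.94 V; the balanced reaction transfers n = 6 electrons.
Q = 1 / ([Au³⁺(aq)]^2·[I⁻(aq)]^6) = 1.31×10^6, so log Q = 6.117 and E = +0.94 − (0.072/6)(6.117) = +0.8666 V.
Then ΔG = −nFE = −6 × 96500 × +0.8666 J/mol = −502 kJ/mol.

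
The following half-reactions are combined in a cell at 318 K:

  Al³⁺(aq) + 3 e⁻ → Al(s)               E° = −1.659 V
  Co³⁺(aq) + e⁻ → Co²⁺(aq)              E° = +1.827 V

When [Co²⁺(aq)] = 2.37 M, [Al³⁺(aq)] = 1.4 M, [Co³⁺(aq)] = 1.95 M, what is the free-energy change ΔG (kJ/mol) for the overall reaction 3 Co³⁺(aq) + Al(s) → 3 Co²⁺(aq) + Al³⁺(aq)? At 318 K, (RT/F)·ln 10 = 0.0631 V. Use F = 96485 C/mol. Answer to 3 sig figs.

The standard cell potential is +1.827 − (−1.659) = +3.486 V, with n = 3 electrons in the balanced equation.
Q = ([Co²⁺(aq)]^3·[Al³⁺(aq)]) / [Co³⁺(aq)]^3 = 2.51, so log Q = 0.400 and E = +3.486 − (0.0631/3)(0.400) = +3.4776 V.
Finally ΔG = −nFE = −(3)(96485 C/mol)(+3.4776 V) = −1010 kJ/mol.

−1010 kJ/mol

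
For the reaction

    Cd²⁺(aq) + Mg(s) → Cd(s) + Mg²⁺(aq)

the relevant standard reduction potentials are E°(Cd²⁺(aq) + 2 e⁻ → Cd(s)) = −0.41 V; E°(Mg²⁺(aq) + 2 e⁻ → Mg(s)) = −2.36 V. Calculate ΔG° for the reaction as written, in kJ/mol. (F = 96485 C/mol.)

In the reaction as written Cd²⁺(aq) is reduced, so the Cd²⁺/Cd couple is the cathode and Mg²⁺/Mg is the anode.
E°cell = −0.41 − (−2.36) = +1.95 V; balancing electrons gives n = 2.
ΔG° = −nFE°cell = −(2)(96485)(+1.95) J/mol = −376 kJ/mol.

−376 kJ/mol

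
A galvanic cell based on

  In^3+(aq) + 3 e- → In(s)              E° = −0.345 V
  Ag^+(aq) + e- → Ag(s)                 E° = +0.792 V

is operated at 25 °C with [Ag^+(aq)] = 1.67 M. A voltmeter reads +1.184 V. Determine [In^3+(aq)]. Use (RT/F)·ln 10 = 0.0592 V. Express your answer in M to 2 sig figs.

With Ag⁺/Ag at the cathode and In³⁺/In at the anode, E°cell = +0.792 − (−0.345) = +1.137 V (n = 3).
Rearranging E = E° − (0.0592/n)·log Q gives log Q = 3(+1.137 − (+1.184))/0.0592 = −2.382.
The balanced reaction is 3 Ag^+(aq) + In(s) → 3 Ag(s) + In^3+(aq), so Q = [In^3+(aq)] / [Ag^+(aq)]^3.
Substituting the known concentrations and solving, log [In^3+(aq)] = −1.714 and [In^3+(aq)] = 0.019 M.

0.019 M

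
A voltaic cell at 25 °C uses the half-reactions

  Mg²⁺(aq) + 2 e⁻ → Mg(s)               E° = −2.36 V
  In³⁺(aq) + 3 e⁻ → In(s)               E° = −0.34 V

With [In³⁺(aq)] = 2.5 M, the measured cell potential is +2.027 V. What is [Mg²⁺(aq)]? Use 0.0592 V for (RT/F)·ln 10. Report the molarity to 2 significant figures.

1.1 M

In³⁺/In is the cathode (higher E°); E°cell = −0.34 − (−2.36) = +2.02 V with n = 6.
From the Nernst equation, log Q = n(E° − E)/0.0592 = 6·(+2.02 − (+2.027))/0.0592 = −0.709.
The balanced reaction is 2 In³⁺(aq) + 3 Mg(s) → 2 In(s) + 3 Mg²⁺(aq), so Q = [Mg²⁺(aq)]^3 / [In³⁺(aq)]^2.
Isolating [Mg²⁺(aq)] in Q = 10^{−0.709} yields log [Mg²⁺(aq)] = 0.029, i.e. 1.1 M.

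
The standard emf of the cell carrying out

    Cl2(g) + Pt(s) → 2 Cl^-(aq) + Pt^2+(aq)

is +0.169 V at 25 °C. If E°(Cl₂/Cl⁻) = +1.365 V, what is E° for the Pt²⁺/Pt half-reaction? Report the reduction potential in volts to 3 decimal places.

+1.196 V

In the reaction as written the Cl₂/Cl⁻ couple is reduced (cathode) and Pt²⁺/Pt is oxidized (anode), so E°cell = E°(Cl₂/Cl⁻) − E°(Pt²⁺/Pt).
E°(Pt²⁺/Pt) = E°(cathode) − E°cell = +1.365 − (+0.169) = +1.196 V.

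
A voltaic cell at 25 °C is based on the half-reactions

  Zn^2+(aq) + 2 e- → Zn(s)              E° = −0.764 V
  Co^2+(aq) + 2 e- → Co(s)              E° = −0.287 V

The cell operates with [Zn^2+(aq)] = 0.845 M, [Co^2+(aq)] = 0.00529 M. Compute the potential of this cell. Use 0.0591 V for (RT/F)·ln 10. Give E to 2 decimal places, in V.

Since E°(Co²⁺/Co) > E°(Zn²⁺/Zn), Co²⁺/Co serves as the cathode.
E°cell = E°cat − E°an = −0.287 − (−0.764) = +0.477 V; n = 2.
The balanced reaction is Co^2+(aq) + Zn(s) → Co(s) + Zn^2+(aq), so Q = [Zn^2+(aq)] / [Co^2+(aq)] = 160 and log Q = 2.203.
E = E° − (0.0591/n)·log Q = +0.477 − (0.0591/2)(2.203) = +0.41 V.

+0.41 V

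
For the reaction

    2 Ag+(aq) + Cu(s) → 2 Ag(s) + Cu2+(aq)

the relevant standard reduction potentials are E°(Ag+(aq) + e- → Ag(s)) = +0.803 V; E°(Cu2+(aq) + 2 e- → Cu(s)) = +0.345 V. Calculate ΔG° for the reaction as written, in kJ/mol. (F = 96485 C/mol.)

In the reaction as written Ag+(aq) is reduced, so the Ag⁺/Ag couple is the cathode and Cu²⁺/Cu is the anode.
E°cell = +0.803 − (+0.345) = +0.458 V; balancing electrons gives n = 2.
ΔG° = −nFE°cell = −(2)(96485)(+0.458) J/mol = −88.4 kJ/mol.

−88.4 kJ/mol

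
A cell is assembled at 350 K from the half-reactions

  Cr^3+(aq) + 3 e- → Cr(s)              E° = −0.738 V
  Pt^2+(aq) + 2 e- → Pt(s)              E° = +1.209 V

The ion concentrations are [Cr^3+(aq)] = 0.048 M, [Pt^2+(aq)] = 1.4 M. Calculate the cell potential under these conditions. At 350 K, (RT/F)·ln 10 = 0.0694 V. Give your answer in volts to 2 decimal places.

+1.98 V

Pt²⁺/Pt is reduced (cathode, E° = +1.209 V) and Cr³⁺/Cr is oxidized (anode).
The standard potential is +1.209 − (−0.738) = +1.947 V and the balanced reaction transfers n = 6 electrons.
The balanced reaction is 3 Pt^2+(aq) + 2 Cr(s) → 3 Pt(s) + 2 Cr^3+(aq), so Q = [Cr^3+(aq)]^2 / [Pt^2+(aq)]^3 = 0.00084 and log Q = −3.076.
Applying E = E° − (RT ln10/nF)·log Q gives +1.947 − (0.0694/6)(−3.076) = +1.98 V.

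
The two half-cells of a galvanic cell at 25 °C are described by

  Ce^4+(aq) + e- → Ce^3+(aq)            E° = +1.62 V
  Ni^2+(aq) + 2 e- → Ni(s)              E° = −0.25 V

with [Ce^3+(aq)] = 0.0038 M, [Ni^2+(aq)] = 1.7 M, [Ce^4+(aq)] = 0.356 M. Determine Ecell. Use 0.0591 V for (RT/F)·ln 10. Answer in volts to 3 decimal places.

Ce⁴⁺/Ce³⁺ is reduced (cathode, E° = +1.62 V) and Ni²⁺/Ni is oxidized (anode).
E°cell = E°cat − E°an = +1.62 − (−0.25) = +1.87 V; n = 2.
Balancing gives 2 Ce^4+(aq) + Ni(s) → 2 Ce^3+(aq) + Ni^2+(aq); hence Q = ([Ce^3+(aq)]^2·[Ni^2+(aq)]) / [Ce^4+(aq)]^2 = 0.000194 (log Q = −3.713).
Applying E = E° − (RT ln10/nF)·log Q gives +1.87 − (0.0591/2)(−3.713) = +1.980 V.

+1.980 V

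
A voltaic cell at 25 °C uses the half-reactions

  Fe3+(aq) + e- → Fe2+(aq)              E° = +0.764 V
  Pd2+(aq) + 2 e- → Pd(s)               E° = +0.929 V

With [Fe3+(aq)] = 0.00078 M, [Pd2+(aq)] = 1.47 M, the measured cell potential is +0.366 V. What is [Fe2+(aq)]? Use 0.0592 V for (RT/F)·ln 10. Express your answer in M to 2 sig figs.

Pd²⁺/Pd is the cathode (higher E°); E°cell = +0.929 − (+0.764) = +0.165 V with n = 2.
Rearranging E = E° − (0.0592/n)·log Q gives log Q = 2(+0.165 − (+0.366))/0.0592 = −6.791.
The balanced reaction is Pd2+(aq) + 2 Fe2+(aq) → Pd(s) + 2 Fe3+(aq), so Q = [Fe3+(aq)]^2 / ([Pd2+(aq)]·[Fe2+(aq)]^2).
Isolating [Fe2+(aq)] in Q = 10^{−6.791} yields log [Fe2+(aq)] = 0.204, i.e. 1.6 M.

1.6 M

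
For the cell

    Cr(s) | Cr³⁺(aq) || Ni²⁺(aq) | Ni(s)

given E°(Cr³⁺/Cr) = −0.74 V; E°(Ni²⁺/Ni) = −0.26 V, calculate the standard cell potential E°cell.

By convention the left-hand electrode in cell notation is the anode (oxidation) and the right-hand electrode is the cathode (reduction).
E°cell = E°(right) − E°(left) = −0.26 − (−0.74) = +0.48 V.

+0.48 V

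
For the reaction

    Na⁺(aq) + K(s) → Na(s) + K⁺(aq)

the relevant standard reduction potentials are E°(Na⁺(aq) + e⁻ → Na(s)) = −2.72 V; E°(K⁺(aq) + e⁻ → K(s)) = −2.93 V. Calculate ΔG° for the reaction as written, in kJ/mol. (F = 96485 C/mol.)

In the reaction as written Na⁺(aq) is reduced, so the Na⁺/Na couple is the cathode and K⁺/K is the anode.
E°cell = −2.72 − (−2.93) = +0.21 V; balancing electrons gives n = 1.
ΔG° = −nFE°cell = −(1)(96485)(+0.21) J/mol = −20.3 kJ/mol.

−20.3 kJ/mol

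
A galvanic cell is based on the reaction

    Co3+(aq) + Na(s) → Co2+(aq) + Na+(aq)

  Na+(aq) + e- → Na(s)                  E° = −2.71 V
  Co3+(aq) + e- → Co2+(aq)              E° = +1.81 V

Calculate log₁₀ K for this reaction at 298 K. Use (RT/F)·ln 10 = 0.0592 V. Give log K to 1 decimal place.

log K = 76.4

The Co³⁺/Co²⁺ couple is reduced (cathode); E°cell = +1.81 − (−2.71) = +4.52 V with n = 1.
At equilibrium E = 0, so log K = nE°cell / 0.0592 = (1)(+4.52) / 0.0592 = 76.4.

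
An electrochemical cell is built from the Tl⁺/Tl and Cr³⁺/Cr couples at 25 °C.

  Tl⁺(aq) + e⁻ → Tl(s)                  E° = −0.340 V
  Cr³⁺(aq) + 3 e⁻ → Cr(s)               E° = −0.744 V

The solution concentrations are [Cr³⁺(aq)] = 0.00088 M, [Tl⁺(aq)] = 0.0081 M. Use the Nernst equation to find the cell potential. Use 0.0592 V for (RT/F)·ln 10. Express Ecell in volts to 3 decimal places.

+0.340 V

Since E°(Tl⁺/Tl) > E°(Cr³⁺/Cr), Tl⁺/Tl serves as the cathode.
E°cell = E°cat − E°an = −0.340 − (−0.744) = +0.404 V; n = 3.
The balanced reaction is 3 Tl⁺(aq) + Cr(s) → 3 Tl(s) + Cr³⁺(aq), so Q = [Cr³⁺(aq)] / [Tl⁺(aq)]^3 = 1.66×10^3 and log Q = 3.219.
E = E° − (0.0592/n)·log Q = +0.404 − (0.0592/3)(3.219) = +0.340 V.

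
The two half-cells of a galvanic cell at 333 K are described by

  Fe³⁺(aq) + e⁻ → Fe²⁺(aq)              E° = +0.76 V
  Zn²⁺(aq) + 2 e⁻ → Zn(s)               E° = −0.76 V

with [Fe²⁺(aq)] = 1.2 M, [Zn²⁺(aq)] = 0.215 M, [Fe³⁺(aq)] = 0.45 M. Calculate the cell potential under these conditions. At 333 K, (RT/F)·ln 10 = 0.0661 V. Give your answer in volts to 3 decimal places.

+1.514 V

Since E°(Fe³⁺/Fe²⁺) > E°(Zn²⁺/Zn), Fe³⁺/Fe²⁺ serves as the cathode.
E°cell = E°cat − E°an = +0.76 − (−0.76) = +1.52 V; n = 2.
For the overall reaction 2 Fe³⁺(aq) + Zn(s) → 2 Fe²⁺(aq) + Zn²⁺(aq), Q = ([Fe²⁺(aq)]^2·[Zn²⁺(aq)]) / [Fe³⁺(aq)]^2 = 1.53, giving log Q = 0.184.
Applying E = E° − (RT ln10/nF)·log Q gives +1.52 − (0.0661/2)(0.184) = +1.514 V.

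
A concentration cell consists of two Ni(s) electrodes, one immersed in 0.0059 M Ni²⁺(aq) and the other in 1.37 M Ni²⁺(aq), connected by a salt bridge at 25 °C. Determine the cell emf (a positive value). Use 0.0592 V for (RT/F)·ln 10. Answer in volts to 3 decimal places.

0.070 V

For a concentration cell E°cell = 0, since both electrodes use the same couple.
The compartment with the higher Ni²⁺(aq) concentration (1.37 M) acts as the cathode; ions are reduced there and produced at the dilute (0.0059 M) anode.
With n = 2, Ecell = −(0.0592/2)·log([dilute]/[conc]) = −(0.0592/2)·log(0.0059/1.37) = +0.070 V.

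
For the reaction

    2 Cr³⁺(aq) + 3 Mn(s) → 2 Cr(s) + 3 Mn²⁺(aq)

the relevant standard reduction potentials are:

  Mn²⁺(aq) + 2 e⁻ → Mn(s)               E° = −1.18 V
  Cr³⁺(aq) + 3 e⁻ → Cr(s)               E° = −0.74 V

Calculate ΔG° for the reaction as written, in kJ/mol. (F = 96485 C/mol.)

−255 kJ/mol

In the reaction as written Cr³⁺(aq) is reduced, so the Cr³⁺/Cr couple is the cathode and Mn²⁺/Mn is the anode.
E°cell = −0.74 − (−1.18) = +0.44 V; balancing electrons gives n = 6.
ΔG° = −nFE°cell = −(6)(96485)(+0.44) J/mol = −255 kJ/mol.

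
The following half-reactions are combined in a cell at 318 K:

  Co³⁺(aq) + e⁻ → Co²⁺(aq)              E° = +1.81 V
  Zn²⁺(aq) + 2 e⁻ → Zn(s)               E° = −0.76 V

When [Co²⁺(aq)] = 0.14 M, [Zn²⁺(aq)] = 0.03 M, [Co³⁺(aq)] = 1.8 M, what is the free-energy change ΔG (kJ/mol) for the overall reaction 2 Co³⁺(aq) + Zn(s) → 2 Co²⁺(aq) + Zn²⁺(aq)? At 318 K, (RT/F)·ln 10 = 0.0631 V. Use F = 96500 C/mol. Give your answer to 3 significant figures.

With Co³⁺/Co²⁺ reduced at the cathode, E°cell = +1.81 − (−0.76) = +2.57 V and n = 2.
The reaction quotient is ([Co²⁺(aq)]^2·[Zn²⁺(aq)]) / [Co³⁺(aq)]^2 = 0.000181; by Nernst, E = +2.57 − (0.0631/2)(−3.741) = +2.6880 V.
Finally ΔG = −nFE = −(2)(96500 C/mol)(+2.6880 V) = −519 kJ/mol.

−519 kJ/mol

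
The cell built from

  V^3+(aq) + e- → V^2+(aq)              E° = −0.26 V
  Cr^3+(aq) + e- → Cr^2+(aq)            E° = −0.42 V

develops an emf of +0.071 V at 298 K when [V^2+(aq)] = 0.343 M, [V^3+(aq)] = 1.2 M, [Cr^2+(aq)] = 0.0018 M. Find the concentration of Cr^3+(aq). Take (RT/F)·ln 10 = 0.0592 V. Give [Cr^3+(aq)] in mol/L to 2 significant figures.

0.20 M

The V³⁺/V²⁺ couple has the larger reduction potential, so it is the cathode: E°cell = −0.26 − (−0.42) = +0.16 V and n = 1.
From the Nernst equation, log Q = n(E° − E)/0.0592 = 1·(+0.16 − (+0.071))/0.0592 = 1.503.
Balancing electrons gives V^3+(aq) + Cr^2+(aq) → V^2+(aq) + Cr^3+(aq); thus Q = ([V^2+(aq)]·[Cr^3+(aq)]) / ([V^3+(aq)]·[Cr^2+(aq)]).
Isolating [Cr^3+(aq)] in Q = 10^{1.503} yields log [Cr^3+(aq)] = −0.698, i.e. 0.20 M.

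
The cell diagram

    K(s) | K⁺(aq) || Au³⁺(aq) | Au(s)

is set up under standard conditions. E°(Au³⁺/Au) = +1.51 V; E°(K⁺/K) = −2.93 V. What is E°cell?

+4.44 V

By convention the left-hand electrode in cell notation is the anode (oxidation) and the right-hand electrode is the cathode (reduction).
E°cell = E°(right) − E°(left) = +1.51 − (−2.93) = +4.44 V.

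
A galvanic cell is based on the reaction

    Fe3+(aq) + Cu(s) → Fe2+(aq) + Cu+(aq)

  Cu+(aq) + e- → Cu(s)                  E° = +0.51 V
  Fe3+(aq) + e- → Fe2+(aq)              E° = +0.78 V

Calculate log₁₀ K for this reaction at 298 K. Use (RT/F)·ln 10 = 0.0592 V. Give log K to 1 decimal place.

log K = 4.6

The Fe³⁺/Fe²⁺ couple is reduced (cathode); E°cell = +0.78 − (+0.51) = +0.27 V with n = 1.
At equilibrium E = 0, so log K = nE°cell / 0.0592 = (1)(+0.27) / 0.0592 = 4.6.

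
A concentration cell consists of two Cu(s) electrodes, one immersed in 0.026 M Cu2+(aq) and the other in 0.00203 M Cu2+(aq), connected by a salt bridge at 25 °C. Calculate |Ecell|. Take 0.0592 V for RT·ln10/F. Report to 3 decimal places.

0.033 V

For a concentration cell E°cell = 0, since both electrodes use the same couple.
The compartment with the higher Cu2+(aq) concentration (0.026 M) acts as the cathode; ions are reduced there and produced at the dilute (0.00203 M) anode.
With n = 2, Ecell = −(0.0592/2)·log([dilute]/[conc]) = −(0.0592/2)·log(0.00203/0.026) = +0.033 V.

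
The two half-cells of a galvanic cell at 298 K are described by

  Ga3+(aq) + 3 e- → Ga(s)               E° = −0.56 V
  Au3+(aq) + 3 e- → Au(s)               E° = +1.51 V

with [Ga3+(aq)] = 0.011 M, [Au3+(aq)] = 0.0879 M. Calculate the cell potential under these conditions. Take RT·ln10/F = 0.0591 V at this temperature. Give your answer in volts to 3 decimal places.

Since E°(Au³⁺/Au) > E°(Ga³⁺/Ga), Au³⁺/Au serves as the cathode.
E°cell = E°cat − E°an = +1.51 − (−0.56) = +2.07 V; n = 3.
The balanced reaction is Au3+(aq) + Ga(s) → Au(s) + Ga3+(aq), so Q = [Ga3+(aq)] / [Au3+(aq)] = 0.125 and log Q = −0.903.
Applying E = E° − (RT ln10/nF)·log Q gives +2.07 − (0.0591/3)(−0.903) = +2.088 V.

+2.088 V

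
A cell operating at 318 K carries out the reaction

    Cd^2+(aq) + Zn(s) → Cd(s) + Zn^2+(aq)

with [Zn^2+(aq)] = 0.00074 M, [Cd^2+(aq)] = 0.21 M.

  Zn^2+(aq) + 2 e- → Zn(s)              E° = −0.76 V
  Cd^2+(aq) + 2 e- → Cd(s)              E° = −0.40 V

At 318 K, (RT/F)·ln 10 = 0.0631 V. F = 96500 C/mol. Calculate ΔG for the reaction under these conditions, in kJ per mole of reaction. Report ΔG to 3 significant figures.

The standard cell potential is −0.40 − (−0.76) = +0.36 V, with n = 2 electrons in the balanced equation.
Here Q = [Zn^2+(aq)] / [Cd^2+(aq)] = 0.00352 (log Q = −2.453), giving E = +0.36 − (0.0631/2)·(−2.453) = +0.4374 V.
Then ΔG = −nFE = −2 × 96500 × +0.4374 J/mol = −84.4 kJ/mol.

−84.4 kJ/mol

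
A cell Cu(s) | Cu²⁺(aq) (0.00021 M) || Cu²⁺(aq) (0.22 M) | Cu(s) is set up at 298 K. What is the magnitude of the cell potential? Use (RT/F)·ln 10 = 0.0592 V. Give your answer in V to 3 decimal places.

For a concentration cell E°cell = 0, since both electrodes use the same couple.
The compartment with the higher Cu²⁺(aq) concentration (0.22 M) acts as the cathode; ions are reduced there and produced at the dilute (0.00021 M) anode.
With n = 2, Ecell = −(0.0592/2)·log([dilute]/[conc]) = −(0.0592/2)·log(0.00021/0.22) = +0.089 V.

0.089 V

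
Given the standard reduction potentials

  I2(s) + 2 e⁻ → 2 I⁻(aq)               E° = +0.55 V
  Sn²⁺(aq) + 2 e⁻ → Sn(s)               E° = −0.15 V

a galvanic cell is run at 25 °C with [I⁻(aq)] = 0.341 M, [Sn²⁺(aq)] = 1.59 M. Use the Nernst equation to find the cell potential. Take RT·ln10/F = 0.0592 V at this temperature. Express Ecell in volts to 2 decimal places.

I₂/I⁻ is reduced (cathode, E° = +0.55 V) and Sn²⁺/Sn is oxidized (anode).
E°cell = +0.55 − (−0.15) = +0.70 V, with n = 2 electrons transferred.
For the overall reaction I2(s) + Sn(s) → 2 I⁻(aq) + Sn²⁺(aq), Q = [I⁻(aq)]^2·[Sn²⁺(aq)] = 0.185, giving log Q = −0.733.
E = E° − (0.0592/n)·log Q = +0.70 − (0.0592/2)(−0.733) = +0.72 V.

+0.72 V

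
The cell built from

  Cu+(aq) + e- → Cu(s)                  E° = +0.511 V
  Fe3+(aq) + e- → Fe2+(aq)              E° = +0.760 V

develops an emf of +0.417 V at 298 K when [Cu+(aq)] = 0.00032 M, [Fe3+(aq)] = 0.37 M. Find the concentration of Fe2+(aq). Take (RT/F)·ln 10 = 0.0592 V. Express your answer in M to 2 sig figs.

With Fe³⁺/Fe²⁺ at the cathode and Cu⁺/Cu at the anode, E°cell = +0.760 − (+0.511) = +0.249 V (n = 1).
Rearranging E = E° − (0.0592/n)·log Q gives log Q = 1(+0.249 − (+0.417))/0.0592 = −2.838.
For Fe3+(aq) + Cu(s) → Fe2+(aq) + Cu+(aq), the reaction quotient is Q = ([Fe2+(aq)]·[Cu+(aq)]) / [Fe3+(aq)].
Solving for the unknown gives log [Fe2+(aq)] = 0.225, so [Fe2+(aq)] ≈ 1.7 M.

1.7 M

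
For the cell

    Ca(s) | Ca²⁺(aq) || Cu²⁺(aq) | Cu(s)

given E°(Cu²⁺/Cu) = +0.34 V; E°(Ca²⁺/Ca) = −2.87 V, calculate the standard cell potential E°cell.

By convention the left-hand electrode in cell notation is the anode (oxidation) and the right-hand electrode is the cathode (reduction).
E°cell = E°(right) − E°(left) = +0.34 − (−2.87) = +3.21 V.

+3.21 V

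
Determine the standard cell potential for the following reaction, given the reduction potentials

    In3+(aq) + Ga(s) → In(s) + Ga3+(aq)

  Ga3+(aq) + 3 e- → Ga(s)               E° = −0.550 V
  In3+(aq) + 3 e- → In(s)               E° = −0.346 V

In3+(aq) gains electrons, so the In³⁺/In couple is the cathode; the Ga³⁺/Ga couple is the anode.
E°cell = E°(cathode) − E°(anode) = −0.346 − (−0.550) = +0.204 V.

+0.204 V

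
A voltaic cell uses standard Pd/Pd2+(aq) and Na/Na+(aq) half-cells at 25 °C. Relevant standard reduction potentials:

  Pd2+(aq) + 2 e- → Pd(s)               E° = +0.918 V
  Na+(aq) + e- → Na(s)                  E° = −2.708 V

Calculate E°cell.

The Pd²⁺/Pd couple has the higher E°, so Pd ion is reduced (cathode) and Na is oxidized (anode).
E°cell = E°(cathode) − E°(anode) = +0.918 − (−2.708) = +3.626 V.

+3.626 V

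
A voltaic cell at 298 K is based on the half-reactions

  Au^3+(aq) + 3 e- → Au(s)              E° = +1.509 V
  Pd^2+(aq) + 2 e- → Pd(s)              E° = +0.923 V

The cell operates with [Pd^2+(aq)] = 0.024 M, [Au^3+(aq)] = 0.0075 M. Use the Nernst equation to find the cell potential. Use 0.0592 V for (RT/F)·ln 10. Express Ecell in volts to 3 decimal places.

+0.592 V

The Au³⁺/Au couple has the more positive E°, so it is the cathode; Pd²⁺/Pd is the anode.
E°cell = E°cat − E°an = +1.509 − (+0.923) = +0.586 V; n = 6.
The balanced reaction is 2 Au^3+(aq) + 3 Pd(s) → 2 Au(s) + 3 Pd^2+(aq), so Q = [Pd^2+(aq)]^3 / [Au^3+(aq)]^2 = 0.246 and log Q = −0.609.
By the Nernst equation, E = +0.586 − (0.0592/6)·(−0.609) = +0.592 V.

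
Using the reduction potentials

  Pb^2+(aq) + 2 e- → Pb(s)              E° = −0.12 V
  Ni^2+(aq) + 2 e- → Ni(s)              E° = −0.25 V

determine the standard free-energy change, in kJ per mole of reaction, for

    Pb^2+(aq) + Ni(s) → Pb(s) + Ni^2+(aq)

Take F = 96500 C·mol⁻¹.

In the reaction as written Pb^2+(aq) is reduced, so the Pb²⁺/Pb couple is the cathode and Ni²⁺/Ni is the anode.
E°cell = −0.12 − (−0.25) = +0.13 V; balancing electrons gives n = 2.
ΔG° = −nFE°cell = −(2)(96500)(+0.13) J/mol = −25.1 kJ/mol.

−25.1 kJ/mol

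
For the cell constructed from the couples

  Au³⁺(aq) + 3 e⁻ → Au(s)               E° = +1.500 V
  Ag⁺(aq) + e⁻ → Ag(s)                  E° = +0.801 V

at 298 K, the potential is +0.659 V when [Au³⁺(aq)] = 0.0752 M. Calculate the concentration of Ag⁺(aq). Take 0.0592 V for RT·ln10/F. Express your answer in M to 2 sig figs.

Au³⁺/Au is the cathode (higher E°); E°cell = +1.500 − (+0.801) = +0.699 V with n = 3.
Since E = E° − (0.0592/n)·log Q, log Q = n(E° − E)/0.0592 = 2.027.
Balancing electrons gives Au³⁺(aq) + 3 Ag(s) → Au(s) + 3 Ag⁺(aq); thus Q = [Ag⁺(aq)]^3 / [Au³⁺(aq)].
Isolating [Ag⁺(aq)] in Q = 10^{2.027} yields log [Ag⁺(aq)] = 0.301, i.e. 2.0 M.

2.0 M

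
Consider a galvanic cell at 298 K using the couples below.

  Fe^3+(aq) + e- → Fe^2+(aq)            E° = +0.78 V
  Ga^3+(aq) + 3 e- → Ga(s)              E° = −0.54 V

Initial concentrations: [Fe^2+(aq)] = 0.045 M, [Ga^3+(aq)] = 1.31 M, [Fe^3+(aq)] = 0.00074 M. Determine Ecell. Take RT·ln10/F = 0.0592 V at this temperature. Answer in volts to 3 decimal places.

+1.212 V

Since E°(Fe³⁺/Fe²⁺) > E°(Ga³⁺/Ga), Fe³⁺/Fe²⁺ serves as the cathode.
E°cell = +0.78 − (−0.54) = +1.32 V, with n = 3 electrons transferred.
The balanced reaction is 3 Fe^3+(aq) + Ga(s) → 3 Fe^2+(aq) + Ga^3+(aq), so Q = ([Fe^2+(aq)]^3·[Ga^3+(aq)]) / [Fe^3+(aq)]^3 = 2.95×10^5 and log Q = 5.469.
By the Nernst equation, E = +1.32 − (0.0592/3)·(5.469) = +1.212 V.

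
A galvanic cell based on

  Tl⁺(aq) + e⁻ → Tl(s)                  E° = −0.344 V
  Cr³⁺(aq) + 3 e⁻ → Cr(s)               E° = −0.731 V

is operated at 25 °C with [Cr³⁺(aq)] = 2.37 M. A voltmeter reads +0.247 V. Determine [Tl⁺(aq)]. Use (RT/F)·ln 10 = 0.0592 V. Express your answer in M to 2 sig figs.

0.0058 M

The Tl⁺/Tl couple has the larger reduction potential, so it is the cathode: E°cell = −0.344 − (−0.731) = +0.387 V and n = 3.
Rearranging E = E° − (0.0592/n)·log Q gives log Q = 3(+0.387 − (+0.247))/0.0592 = 7.095.
For 3 Tl⁺(aq) + Cr(s) → 3 Tl(s) + Cr³⁺(aq), the reaction quotient is Q = [Cr³⁺(aq)] / [Tl⁺(aq)]^3.
Substituting the known concentrations and solving, log [Tl⁺(aq)] = −2.240 and [Tl⁺(aq)] = 0.0058 M.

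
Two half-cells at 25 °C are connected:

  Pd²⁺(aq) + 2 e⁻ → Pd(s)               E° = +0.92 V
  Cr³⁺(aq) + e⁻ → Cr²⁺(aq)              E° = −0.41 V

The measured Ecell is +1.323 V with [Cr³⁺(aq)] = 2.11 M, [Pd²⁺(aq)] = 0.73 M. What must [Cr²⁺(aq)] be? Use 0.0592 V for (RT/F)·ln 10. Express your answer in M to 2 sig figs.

With Pd²⁺/Pd at the cathode and Cr³⁺/Cr²⁺ at the anode, E°cell = +0.92 − (−0.41) = +1.33 V (n = 2).
Rearranging E = E° − (0.0592/n)·log Q gives log Q = 2(+1.33 − (+1.323))/0.0592 = 0.236.
Balancing electrons gives Pd²⁺(aq) + 2 Cr²⁺(aq) → Pd(s) + 2 Cr³⁺(aq); thus Q = [Cr³⁺(aq)]^2 / ([Pd²⁺(aq)]·[Cr²⁺(aq)]^2).
Isolating [Cr²⁺(aq)] in Q = 10^{0.236} yields log [Cr²⁺(aq)] = 0.275, i.e. 1.9 M.

1.9 M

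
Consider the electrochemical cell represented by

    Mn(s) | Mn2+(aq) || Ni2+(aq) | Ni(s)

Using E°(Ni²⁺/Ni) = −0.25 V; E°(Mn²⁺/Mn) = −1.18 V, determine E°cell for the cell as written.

+0.93 V

By convention the left-hand electrode in cell notation is the anode (oxidation) and the right-hand electrode is the cathode (reduction).
E°cell = E°(right) − E°(left) = −0.25 − (−1.18) = +0.93 V.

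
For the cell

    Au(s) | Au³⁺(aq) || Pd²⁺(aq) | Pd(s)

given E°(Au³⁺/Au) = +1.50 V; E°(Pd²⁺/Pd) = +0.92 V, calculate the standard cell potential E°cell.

−0.58 V

By convention the left-hand electrode in cell notation is the anode (oxidation) and the right-hand electrode is the cathode (reduction).
E°cell = E°(right) − E°(left) = +0.92 − (+1.50) = −0.58 V.
The negative sign shows that, as written, the cell would require an external voltage to drive the reaction.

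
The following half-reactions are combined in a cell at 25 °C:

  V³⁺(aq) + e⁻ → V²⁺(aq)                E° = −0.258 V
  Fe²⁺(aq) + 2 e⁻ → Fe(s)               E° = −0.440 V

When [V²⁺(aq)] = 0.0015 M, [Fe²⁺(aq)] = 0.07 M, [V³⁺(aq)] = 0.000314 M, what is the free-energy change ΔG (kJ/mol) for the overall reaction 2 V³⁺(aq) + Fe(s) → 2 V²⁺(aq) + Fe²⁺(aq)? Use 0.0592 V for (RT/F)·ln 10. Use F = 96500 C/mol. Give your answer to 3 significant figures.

−34.0 kJ/mol

E°cell = −0.258 − (−0.440) = +0.182 V; the balanced reaction transfers n = 2 electrons.
Q = ([V²⁺(aq)]^2·[Fe²⁺(aq)]) / [V³⁺(aq)]^2 = 1.6, so log Q = 0.203 and E = +0.182 − (0.0592/2)(0.203) = +0.1760 V.
Finally ΔG = −nFE = −(2)(96500 C/mol)(+0.1760 V) = −34.0 kJ/mol.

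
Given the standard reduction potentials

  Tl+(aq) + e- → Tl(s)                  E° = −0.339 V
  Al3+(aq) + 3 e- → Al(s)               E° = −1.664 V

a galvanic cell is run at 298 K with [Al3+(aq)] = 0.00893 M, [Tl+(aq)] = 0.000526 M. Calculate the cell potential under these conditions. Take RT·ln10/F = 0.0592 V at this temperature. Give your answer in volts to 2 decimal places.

+1.17 V

The Tl⁺/Tl couple has the more positive E°, so it is the cathode; Al³⁺/Al is the anode.
E°cell = E°cat − E°an = −0.339 − (−1.664) = +1.325 V; n = 3.
The balanced reaction is 3 Tl+(aq) + Al(s) → 3 Tl(s) + Al3+(aq), so Q = [Al3+(aq)] / [Tl+(aq)]^3 = 6.14×10^7 and log Q = 7.788.
E = E° − (0.0592/n)·log Q = +1.325 − (0.0592/3)(7.788) = +1.17 V.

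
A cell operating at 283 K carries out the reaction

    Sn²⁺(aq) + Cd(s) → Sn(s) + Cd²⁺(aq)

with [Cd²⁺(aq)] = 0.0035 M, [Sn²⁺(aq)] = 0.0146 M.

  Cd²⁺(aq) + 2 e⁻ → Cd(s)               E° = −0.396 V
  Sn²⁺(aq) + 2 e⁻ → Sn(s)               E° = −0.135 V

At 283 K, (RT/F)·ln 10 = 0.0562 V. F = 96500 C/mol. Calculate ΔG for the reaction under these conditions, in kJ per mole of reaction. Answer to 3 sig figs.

−53.7 kJ/mol

With Sn²⁺/Sn reduced at the cathode, E°cell = −0.135 − (−0.396) = +0.261 V and n = 2.
Q = [Cd²⁺(aq)] / [Sn²⁺(aq)] = 0.24, so log Q = −0.620 and E = +0.261 − (0.0562/2)(−0.620) = +0.2784 V.
Finally ΔG = −nFE = −(2)(96500 C/mol)(+0.2784 V) = −53.7 kJ/mol.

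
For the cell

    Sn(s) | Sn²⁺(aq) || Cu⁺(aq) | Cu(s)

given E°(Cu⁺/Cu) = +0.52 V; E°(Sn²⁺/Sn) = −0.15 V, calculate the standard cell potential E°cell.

+0.67 V

By convention the left-hand electrode in cell notation is the anode (oxidation) and the right-hand electrode is the cathode (reduction).
E°cell = E°(right) − E°(left) = +0.52 − (−0.15) = +0.67 V.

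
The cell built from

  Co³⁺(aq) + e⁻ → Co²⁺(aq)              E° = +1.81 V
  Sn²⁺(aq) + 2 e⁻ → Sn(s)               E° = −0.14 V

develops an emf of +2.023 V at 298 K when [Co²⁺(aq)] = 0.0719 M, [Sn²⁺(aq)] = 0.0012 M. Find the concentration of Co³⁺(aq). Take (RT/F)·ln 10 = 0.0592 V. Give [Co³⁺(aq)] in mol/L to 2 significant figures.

The Co³⁺/Co²⁺ couple has the larger reduction potential, so it is the cathode: E°cell = +1.81 − (−0.14) = +1.95 V and n = 2.
Rearranging E = E° − (0.0592/n)·log Q gives log Q = 2(+1.95 − (+2.023))/0.0592 = −2.466.
For 2 Co³⁺(aq) + Sn(s) → 2 Co²⁺(aq) + Sn²⁺(aq), the reaction quotient is Q = ([Co²⁺(aq)]^2·[Sn²⁺(aq)]) / [Co³⁺(aq)]^2.
Substituting the known concentrations and solving, log [Co³⁺(aq)] = −1.371 and [Co³⁺(aq)] = 0.043 M.

0.043 M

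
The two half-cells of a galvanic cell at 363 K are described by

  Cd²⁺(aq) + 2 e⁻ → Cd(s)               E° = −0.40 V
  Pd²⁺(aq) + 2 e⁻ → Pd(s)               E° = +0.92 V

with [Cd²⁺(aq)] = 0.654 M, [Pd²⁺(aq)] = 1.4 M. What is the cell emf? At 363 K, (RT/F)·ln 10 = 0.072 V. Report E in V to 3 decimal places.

+1.332 V

Pd²⁺/Pd is reduced (cathode, E° = +0.92 V) and Cd²⁺/Cd is oxidized (anode).
E°cell = +0.92 − (−0.40) = +1.32 V, with n = 2 electrons transferred.
The balanced reaction is Pd²⁺(aq) + Cd(s) → Pd(s) + Cd²⁺(aq), so Q = [Cd²⁺(aq)] / [Pd²⁺(aq)] = 0.467 and log Q = −0.331.
By the Nernst equation, E = +1.32 − (0.072/2)·(−0.331) = +1.332 V.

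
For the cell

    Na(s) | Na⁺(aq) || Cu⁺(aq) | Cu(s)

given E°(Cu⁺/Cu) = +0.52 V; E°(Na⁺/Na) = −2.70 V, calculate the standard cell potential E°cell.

By convention the left-hand electrode in cell notation is the anode (oxidation) and the right-hand electrode is the cathode (reduction).
E°cell = E°(right) − E°(left) = +0.52 − (−2.70) = +3.22 V.

+3.22 V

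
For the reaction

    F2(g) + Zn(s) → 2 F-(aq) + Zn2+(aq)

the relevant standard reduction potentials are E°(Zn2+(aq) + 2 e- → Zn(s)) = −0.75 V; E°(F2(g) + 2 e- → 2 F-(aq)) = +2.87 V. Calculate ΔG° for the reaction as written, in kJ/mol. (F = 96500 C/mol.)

−699 kJ/mol

In the reaction as written F2(g) is reduced, so the F₂/F⁻ couple is the cathode and Zn²⁺/Zn is the anode.
E°cell = +2.87 − (−0.75) = +3.62 V; balancing electrons gives n = 2.
ΔG° = −nFE°cell = −(2)(96500)(+3.62) J/mol = −699 kJ/mol.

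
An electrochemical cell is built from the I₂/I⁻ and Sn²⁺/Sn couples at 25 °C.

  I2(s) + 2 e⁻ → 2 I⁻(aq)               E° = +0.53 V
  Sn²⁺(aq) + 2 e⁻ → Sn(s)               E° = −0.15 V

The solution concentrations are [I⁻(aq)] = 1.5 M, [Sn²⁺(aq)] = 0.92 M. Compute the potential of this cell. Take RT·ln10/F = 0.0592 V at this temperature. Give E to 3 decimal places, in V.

+0.671 V

I₂/I⁻ is reduced (cathode, E° = +0.53 V) and Sn²⁺/Sn is oxidized (anode).
E°cell = E°cat − E°an = +0.53 − (−0.15) = +0.68 V; n = 2.
For the overall reaction I2(s) + Sn(s) → 2 I⁻(aq) + Sn²⁺(aq), Q = [I⁻(aq)]^2·[Sn²⁺(aq)] = 2.07, giving log Q = 0.316.
By the Nernst equation, E = +0.68 − (0.0592/2)·(0.316) = +0.671 V.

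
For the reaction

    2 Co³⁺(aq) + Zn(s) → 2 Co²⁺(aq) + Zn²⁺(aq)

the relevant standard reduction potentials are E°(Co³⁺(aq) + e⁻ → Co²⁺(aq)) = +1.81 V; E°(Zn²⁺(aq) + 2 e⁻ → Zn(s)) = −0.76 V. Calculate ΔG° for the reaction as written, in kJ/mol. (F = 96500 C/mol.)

In the reaction as written Co³⁺(aq) is reduced, so the Co³⁺/Co²⁺ couple is the cathode and Zn²⁺/Zn is the anode.
E°cell = +1.81 − (−0.76) = +2.57 V; balancing electrons gives n = 2.
ΔG° = −nFE°cell = −(2)(96500)(+2.57) J/mol = −496 kJ/mol.

−496 kJ/mol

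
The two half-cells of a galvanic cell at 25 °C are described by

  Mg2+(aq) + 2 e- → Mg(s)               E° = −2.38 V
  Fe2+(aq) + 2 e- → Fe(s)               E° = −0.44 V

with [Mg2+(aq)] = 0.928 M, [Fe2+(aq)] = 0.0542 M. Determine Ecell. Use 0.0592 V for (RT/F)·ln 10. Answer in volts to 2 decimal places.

Fe²⁺/Fe is reduced (cathode, E° = −0.44 V) and Mg²⁺/Mg is oxidized (anode).
E°cell = E°cat − E°an = −0.44 − (−2.38) = +1.94 V; n = 2.
The balanced reaction is Fe2+(aq) + Mg(s) → Fe(s) + Mg2+(aq), so Q = [Mg2+(aq)] / [Fe2+(aq)] = 17.1 and log Q = 1.234.
By the Nernst equation, E = +1.94 − (0.0592/2)·(1.234) = +1.90 V.

+1.90 V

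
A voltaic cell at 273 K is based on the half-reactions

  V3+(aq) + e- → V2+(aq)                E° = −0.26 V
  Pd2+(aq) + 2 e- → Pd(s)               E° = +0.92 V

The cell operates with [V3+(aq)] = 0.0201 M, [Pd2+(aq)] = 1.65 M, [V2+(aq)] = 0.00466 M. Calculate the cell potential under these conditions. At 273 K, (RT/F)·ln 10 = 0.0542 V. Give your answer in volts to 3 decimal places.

Since E°(Pd²⁺/Pd) > E°(V³⁺/V²⁺), Pd²⁺/Pd serves as the cathode.
E°cell = +0.92 − (−0.26) = +1.18 V, with n = 2 electrons transferred.
For the overall reaction Pd2+(aq) + 2 V2+(aq) → Pd(s) + 2 V3+(aq), Q = [V3+(aq)]^2 / ([Pd2+(aq)]·[V2+(aq)]^2) = 11.3, giving log Q = 1.052.
E = E° − (0.0542/n)·log Q = +1.18 − (0.0542/2)(1.052) = +1.151 V.

+1.151 V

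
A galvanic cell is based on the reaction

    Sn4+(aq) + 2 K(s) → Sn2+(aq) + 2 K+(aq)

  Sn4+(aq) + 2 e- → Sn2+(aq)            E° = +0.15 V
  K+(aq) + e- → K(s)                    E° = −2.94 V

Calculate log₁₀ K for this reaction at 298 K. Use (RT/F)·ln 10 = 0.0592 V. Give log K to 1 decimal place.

log K = 104.4

The Sn⁴⁺/Sn²⁺ couple is reduced (cathode); E°cell = +0.15 − (−2.94) = +3.09 V with n = 2.
At equilibrium E = 0, so log K = nE°cell / 0.0592 = (2)(+3.09) / 0.0592 = 104.4.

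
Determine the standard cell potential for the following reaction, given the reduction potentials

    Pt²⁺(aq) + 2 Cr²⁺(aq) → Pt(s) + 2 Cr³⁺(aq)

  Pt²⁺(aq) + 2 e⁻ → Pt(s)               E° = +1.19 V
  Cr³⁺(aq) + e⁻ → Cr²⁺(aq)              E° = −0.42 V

+1.61 V

In the reaction as written, Pt²⁺(aq) is reduced (cathode) and Cr³⁺(aq) is produced by oxidation at the anode.
E°cell = E°(cathode) − E°(anode) = +1.19 − (−0.42) = +1.61 V.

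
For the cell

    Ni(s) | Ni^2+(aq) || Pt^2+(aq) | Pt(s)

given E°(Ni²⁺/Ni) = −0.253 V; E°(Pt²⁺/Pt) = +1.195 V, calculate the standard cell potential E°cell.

By convention the left-hand electrode in cell notation is the anode (oxidation) and the right-hand electrode is the cathode (reduction).
E°cell = E°(right) − E°(left) = +1.195 − (−0.253) = +1.448 V.

+1.448 V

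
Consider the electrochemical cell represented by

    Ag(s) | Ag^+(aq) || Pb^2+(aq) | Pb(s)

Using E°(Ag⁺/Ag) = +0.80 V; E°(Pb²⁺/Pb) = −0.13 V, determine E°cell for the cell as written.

By convention the left-hand electrode in cell notation is the anode (oxidation) and the right-hand electrode is the cathode (reduction).
E°cell = E°(right) − E°(left) = −0.13 − (+0.80) = −0.93 V.
The negative sign shows that, as written, the cell would require an external voltage to drive the reaction.

−0.93 V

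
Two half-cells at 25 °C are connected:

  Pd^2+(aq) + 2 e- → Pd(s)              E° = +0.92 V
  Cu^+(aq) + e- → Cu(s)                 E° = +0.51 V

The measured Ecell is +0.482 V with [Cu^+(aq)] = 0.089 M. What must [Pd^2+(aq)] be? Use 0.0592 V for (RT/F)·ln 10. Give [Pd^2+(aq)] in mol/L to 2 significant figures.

With Pd²⁺/Pd at the cathode and Cu⁺/Cu at the anode, E°cell = +0.92 − (+0.51) = +0.41 V (n = 2).
Since E = E° − (0.0592/n)·log Q, log Q = n(E° − E)/0.0592 = −2.432.
The balanced reaction is Pd^2+(aq) + 2 Cu(s) → Pd(s) + 2 Cu^+(aq), so Q = [Cu^+(aq)]^2 / [Pd^2+(aq)].
Solving for the unknown gives log [Pd^2+(aq)] = 0.331, so [Pd^2+(aq)] ≈ 2.1 M.

2.1 M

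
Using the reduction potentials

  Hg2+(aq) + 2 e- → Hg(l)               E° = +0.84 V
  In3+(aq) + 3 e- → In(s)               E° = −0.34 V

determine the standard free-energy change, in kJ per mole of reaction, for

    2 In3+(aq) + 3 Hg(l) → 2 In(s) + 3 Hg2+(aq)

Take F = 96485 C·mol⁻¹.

In the reaction as written In3+(aq) is reduced, so the In³⁺/In couple is the cathode and Hg²⁺/Hg is the anode.
E°cell = −0.34 − (+0.84) = −1.18 V; balancing electrons gives n = 6.
ΔG° = −nFE°cell = −(6)(96485)(−1.18) J/mol = +683 kJ/mol.

+683 kJ/mol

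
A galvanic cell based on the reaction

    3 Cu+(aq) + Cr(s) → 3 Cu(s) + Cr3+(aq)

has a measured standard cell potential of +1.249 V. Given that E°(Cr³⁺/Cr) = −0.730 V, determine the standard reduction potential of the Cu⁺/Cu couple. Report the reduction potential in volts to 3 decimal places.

+0.519 V

In the reaction as written the Cu⁺/Cu couple is reduced (cathode) and Cr³⁺/Cr is oxidized (anode), so E°cell = E°(Cu⁺/Cu) − E°(Cr³⁺/Cr).
E°(Cu⁺/Cu) = E°cell + E°(anode) = +1.249 + (−0.730) = +0.519 V.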